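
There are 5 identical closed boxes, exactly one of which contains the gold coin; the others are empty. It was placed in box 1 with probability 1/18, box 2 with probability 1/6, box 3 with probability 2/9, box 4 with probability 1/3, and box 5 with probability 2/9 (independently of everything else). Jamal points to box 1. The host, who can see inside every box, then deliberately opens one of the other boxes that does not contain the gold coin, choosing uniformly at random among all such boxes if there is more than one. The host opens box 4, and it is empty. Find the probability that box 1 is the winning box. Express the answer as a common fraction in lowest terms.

Consider each possible location of the gold coin in turn.
If it is in box 1 (prior 1/18): the host has 4 equally likely choices, so probability 1/4; weight (1/18)·(1/4) = 1/72.
If it is in box 2 (prior 1/6): the host has 3 equally likely choices, so probability 1/3; weight (1/6)·(1/3) = 1/18.
If it is in either of boxes 3 and 5 (prior 2/9 each): the host has 3 equally likely choices, so probability 1/3; weight (2/9)·(1/3) = 2/27 each.
If it is in box 4 (prior 1/3): the host opened box 4, so this case is ruled out; weight (1/3)·0 = 0.
The weights sum to 47/216.
So P(the gold coin in box 1 | the host opened box 4) = (1/72) / (47/216) = 3/47.

3/47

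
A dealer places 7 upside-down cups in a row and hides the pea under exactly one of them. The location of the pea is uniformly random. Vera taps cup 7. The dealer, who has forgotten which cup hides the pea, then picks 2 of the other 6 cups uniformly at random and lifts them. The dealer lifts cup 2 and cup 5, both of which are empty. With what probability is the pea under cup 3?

Because the dealer chose which cups to lift without knowing where the pea is, the choice is independent of the prize location. Learning that none of the 2 opened cups holds the pea simply rules out those 2 locations and leaves the remaining 5 cups still equally likely by symmetry.
So P(the pea under cup 3) = 1/5.

1/5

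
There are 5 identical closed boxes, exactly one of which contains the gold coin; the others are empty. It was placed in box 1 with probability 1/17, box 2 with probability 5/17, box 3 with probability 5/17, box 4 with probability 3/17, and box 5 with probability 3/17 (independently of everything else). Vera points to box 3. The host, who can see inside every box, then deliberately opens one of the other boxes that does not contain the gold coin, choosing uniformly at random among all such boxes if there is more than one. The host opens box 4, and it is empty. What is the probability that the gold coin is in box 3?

5/17

Consider each possible location of the gold coin in turn.
If it is in box 1 (prior 1/17): the host has 3 equally likely choices, so probability 1/3; weight (1/17)·(1/3) = 1/51.
If it is in box 2 (prior 5/17): the host has 3 equally likely choices, so probability 1/3; weight (5/17)·(1/3) = 5/51.
If it is in box 3 (prior 5/17): the host has 4 equally likely choices, so probability 1/4; weight (5/17)·(1/4) = 5/68.
If it is in box 4 (prior 3/17): the host opened box 4, so this case is ruled out; weight (3/17)·0 = 0.
If it is in box 5 (prior 3/17): the host has 3 equally likely choices, so probability 1/3; weight (3/17)·(1/3) = 1/17.
The weights sum to 1/4.
So P(the gold coin in box 3 | the host opened box 4) = (5/68) / (1/4) = 5/17.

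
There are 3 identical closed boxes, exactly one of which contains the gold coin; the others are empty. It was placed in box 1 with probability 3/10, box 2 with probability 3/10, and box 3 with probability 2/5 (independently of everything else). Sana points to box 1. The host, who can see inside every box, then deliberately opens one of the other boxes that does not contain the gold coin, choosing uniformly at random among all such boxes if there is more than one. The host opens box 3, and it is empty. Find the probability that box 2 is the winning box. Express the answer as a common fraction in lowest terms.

Apply Bayes' rule, conditioning on where the gold coin actually is.
If it is in box 1 (prior 3/10): the host has 2 equally likely choices, so probability 1/2; weight (3/10)·(1/2) = 3/20.
If it is in box 2 (prior 3/10): the host has no choice, probability 1; weight (3/10)·1 = 3/10.
If it is in box 3 (prior 2/5): the host opened box 3, so this case is ruled out; weight (2/5)·0 = 0.
The weights sum to 9/20.
So P(the gold coin in box 2 | the host opened box 3) = (3/10) / (9/20) = 2/3.

2/3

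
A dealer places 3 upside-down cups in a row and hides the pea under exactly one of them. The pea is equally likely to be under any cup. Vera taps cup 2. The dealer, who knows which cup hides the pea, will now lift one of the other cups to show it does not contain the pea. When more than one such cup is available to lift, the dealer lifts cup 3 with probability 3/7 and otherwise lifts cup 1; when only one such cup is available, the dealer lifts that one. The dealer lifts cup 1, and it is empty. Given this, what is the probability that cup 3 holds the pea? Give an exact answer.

7/11

Apply Bayes' rule, conditioning on where the pea actually is.
If it is under cup 1 (prior 1/3): the dealer opened cup 1, so this case is ruled out; weight (1/3)·0 = 0.
If it is under cup 2 (prior 1/3): cup 3 is available but not opened, probability 4/7; weight (1/3)·(4/7) = 4/21.
If it is under cup 3 (prior 1/3): only cup 1 is available, probability 1; weight (1/3)·1 = 1/3.
The weights sum to 11/21.
So P(the pea under cup 3 | the dealer opened cup 1) = (1/3) / (11/21) = 7/11.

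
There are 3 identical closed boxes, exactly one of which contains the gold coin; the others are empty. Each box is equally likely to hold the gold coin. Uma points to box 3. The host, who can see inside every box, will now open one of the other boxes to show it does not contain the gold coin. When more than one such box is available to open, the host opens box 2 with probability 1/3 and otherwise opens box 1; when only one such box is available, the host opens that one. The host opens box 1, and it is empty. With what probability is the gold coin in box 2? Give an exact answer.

Apply Bayes' rule, conditioning on where the gold coin actually is.
If it is in box 1 (prior 1/3): the host opened box 1, so this case is ruled out; weight (1/3)·0 = 0.
If it is in box 2 (prior 1/3): only box 1 is available, probability 1; weight (1/3)·1 = 1/3.
If it is in box 3 (prior 1/3): box 2 is available but not opened, probability 2/3; weight (1/3)·(2/3) = 2/9.
The weights sum to 5/9.
So P(the gold coin in box 2 | the host opened box 1) = (1/3) / (5/9) = 3/5.

3/5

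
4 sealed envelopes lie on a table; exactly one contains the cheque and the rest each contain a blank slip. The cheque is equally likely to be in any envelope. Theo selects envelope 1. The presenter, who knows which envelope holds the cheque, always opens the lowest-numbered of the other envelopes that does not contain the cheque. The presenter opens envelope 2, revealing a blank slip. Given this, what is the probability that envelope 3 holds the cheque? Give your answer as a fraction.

1/3

Apply Bayes' rule, conditioning on where the cheque actually is.
If it is in any of envelopes 1, 3, and 4 (prior 1/4 each): envelope 2 is the lowest-numbered option available, probability 1; weight (1/4)·1 = 1/4 each.
If it is in envelope 2 (prior 1/4): the presenter opened envelope 2, so this case is ruled out; weight (1/4)·0 = 0.
The weights sum to 3/4.
So P(the cheque in envelope 3 | the presenter opened envelope 2) = (1/4) / (3/4) = 1/3.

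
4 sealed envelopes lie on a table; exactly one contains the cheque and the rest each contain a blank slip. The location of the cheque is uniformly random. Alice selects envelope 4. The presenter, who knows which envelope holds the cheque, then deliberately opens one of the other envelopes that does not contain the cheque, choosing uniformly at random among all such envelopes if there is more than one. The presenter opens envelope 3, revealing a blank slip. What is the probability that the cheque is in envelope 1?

Condition on the true location of the cheque.
If it is in either of envelopes 1 and 2 (prior 1/4 each): the presenter has 2 equally likely choices, so probability 1/2; weight (1/4)·(1/2) = 1/8 each.
If it is in envelope 3 (prior 1/4): the presenter opened envelope 3, so this case is ruled out; weight (1/4)·0 = 0.
If it is in envelope 4 (prior 1/4): the presenter has 3 equally likely choices, so probability 1/3; weight (1/4)·(1/3) = 1/12.
The weights sum to 1/3.
So P(the cheque in envelope 1 | the presenter opened envelope 3) = (1/8) / (1/3) = 3/8.

3/8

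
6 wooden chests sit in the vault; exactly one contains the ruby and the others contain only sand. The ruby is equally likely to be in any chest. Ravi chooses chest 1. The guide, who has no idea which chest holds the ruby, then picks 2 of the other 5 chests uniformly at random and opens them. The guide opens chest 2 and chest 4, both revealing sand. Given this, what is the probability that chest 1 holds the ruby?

Because the guide chose which chests to open without knowing where the ruby is, the choice is independent of the prize location. Learning that none of the 2 opened chests holds the ruby simply rules out those 2 locations and leaves the remaining 4 chests still equally likely by symmetry.
So P(the ruby in chest 1) = 1/4.

1/4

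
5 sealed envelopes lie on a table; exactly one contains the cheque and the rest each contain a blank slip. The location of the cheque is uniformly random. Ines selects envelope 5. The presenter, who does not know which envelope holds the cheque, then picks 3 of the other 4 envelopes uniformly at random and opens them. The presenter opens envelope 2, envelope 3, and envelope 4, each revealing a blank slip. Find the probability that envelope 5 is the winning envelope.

Because the presenter chose which envelopes to open without knowing where the cheque is, the choice is independent of the prize location. Learning that none of the 3 opened envelopes holds the cheque simply rules out those 3 locations and leaves the remaining 2 envelopes still equally likely by symmetry.
So P(the cheque in envelope 5) = 1/2.

1/2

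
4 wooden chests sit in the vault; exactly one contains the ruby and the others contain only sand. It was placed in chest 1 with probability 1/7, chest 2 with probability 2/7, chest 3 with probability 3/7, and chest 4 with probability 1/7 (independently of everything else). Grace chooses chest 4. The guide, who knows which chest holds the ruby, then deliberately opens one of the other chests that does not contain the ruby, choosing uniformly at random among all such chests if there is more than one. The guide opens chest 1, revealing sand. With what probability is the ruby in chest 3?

9/17

Condition on the true location of the ruby.
If it is in chest 1 (prior 1/7): the guide opened chest 1, so this case is ruled out; weight (1/7)·0 = 0.
If it is in chest 2 (prior 2/7): the guide has 2 equally likely choices, so probability 1/2; weight (2/7)·(1/2) = 1/7.
If it is in chest 3 (prior 3/7): the guide has 2 equally likely choices, so probability 1/2; weight (3/7)·(1/2) = 3/14.
If it is in chest 4 (prior 1/7): the guide has 3 equally likely choices, so probability 1/3; weight (1/7)·(1/3) = 1/21.
The weights sum to 17/42.
So P(the ruby in chest 3 | the guide opened chest 1) = (3/14) / (17/42) = 9/17.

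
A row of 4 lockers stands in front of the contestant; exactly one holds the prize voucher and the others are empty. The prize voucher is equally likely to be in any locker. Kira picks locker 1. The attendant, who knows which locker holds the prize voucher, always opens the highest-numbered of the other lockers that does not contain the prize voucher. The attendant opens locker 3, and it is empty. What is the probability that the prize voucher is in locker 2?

0

Consider each possible location of the prize voucher in turn.
If it is in either of lockers 1 and 2 (prior 1/4 each): the attendant would have opened locker 4 instead, probability 0; weight (1/4)·0 = 0 each.
If it is in locker 3 (prior 1/4): the attendant opened locker 3, so this case is ruled out; weight (1/4)·0 = 0.
If it is in locker 4 (prior 1/4): locker 3 is the highest-numbered option available, probability 1; weight (1/4)·1 = 1/4.
The weights sum to 1/4.
So P(the prize voucher in locker 2 | the attendant opened locker 3) = 0 / (1/4) = 0.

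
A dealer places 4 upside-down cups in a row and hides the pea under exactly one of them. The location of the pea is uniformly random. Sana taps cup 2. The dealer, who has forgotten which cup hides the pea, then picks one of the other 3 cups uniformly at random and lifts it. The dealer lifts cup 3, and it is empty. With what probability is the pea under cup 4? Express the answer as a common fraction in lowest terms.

1/3

Condition on the true location of the pea.
If it is under any of cups 1, 2, and 4 (prior 1/4 each): the dealer picks cup 3 with probability 1/3 regardless, and it is not the prize; weight (1/4)·(1/3) = 1/12 each.
If it is under cup 3 (prior 1/4): the dealer opened cup 3, so this case is ruled out; weight (1/4)·0 = 0.
The weights sum to 1/4.
So P(the pea under cup 4 | the dealer opened cup 3) = (1/12) / (1/4) = 1/3.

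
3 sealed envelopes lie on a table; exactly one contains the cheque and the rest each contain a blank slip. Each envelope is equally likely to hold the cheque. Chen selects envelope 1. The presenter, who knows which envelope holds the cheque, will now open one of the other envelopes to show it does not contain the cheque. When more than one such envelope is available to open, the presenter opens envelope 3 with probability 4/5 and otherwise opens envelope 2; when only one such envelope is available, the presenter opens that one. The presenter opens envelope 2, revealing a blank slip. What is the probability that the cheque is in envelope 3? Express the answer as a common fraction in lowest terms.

5/6

Apply Bayes' rule, conditioning on where the cheque actually is.
If it is in envelope 1 (prior 1/3): envelope 3 is available but not opened, probability 1/5; weight (1/3)·(1/5) = 1/15.
If it is in envelope 2 (prior 1/3): the presenter opened envelope 2, so this case is ruled out; weight (1/3)·0 = 0.
If it is in envelope 3 (prior 1/3): only envelope 2 is available, probability 1; weight (1/3)·1 = 1/3.
The weights sum to 2/5.
So P(the cheque in envelope 3 | the presenter opened envelope 2) = (1/3) / (2/5) = 5/6.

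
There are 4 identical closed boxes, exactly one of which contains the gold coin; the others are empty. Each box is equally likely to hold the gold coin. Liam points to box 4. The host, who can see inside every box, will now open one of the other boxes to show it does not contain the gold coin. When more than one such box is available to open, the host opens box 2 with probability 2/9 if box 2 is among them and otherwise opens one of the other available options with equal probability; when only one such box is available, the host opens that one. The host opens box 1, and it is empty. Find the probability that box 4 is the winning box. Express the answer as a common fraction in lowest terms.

Apply Bayes' rule, conditioning on where the gold coin actually is.
If it is in box 1 (prior 1/4): the host opened box 1, so this case is ruled out; weight (1/4)·0 = 0.
If it is in box 2 (prior 1/4): box 2 holds the prize so is unavailable; the host chooses uniformly among the 2 others, probability 1/2; weight (1/4)·(1/2) = 1/8.
If it is in box 3 (prior 1/4): box 2 is available but not opened, probability 7/9; weight (1/4)·(7/9) = 7/36.
If it is in box 4 (prior 1/4): box 2 is available but not opened; box 1 gets probability (1 − 2/9)/2 = 7/18; weight (1/4)·(7/18) = 7/72.
The weights sum to 5/12.
So P(the gold coin in box 4 | the host opened box 1) = (7/72) / (5/12) = 7/30.

7/30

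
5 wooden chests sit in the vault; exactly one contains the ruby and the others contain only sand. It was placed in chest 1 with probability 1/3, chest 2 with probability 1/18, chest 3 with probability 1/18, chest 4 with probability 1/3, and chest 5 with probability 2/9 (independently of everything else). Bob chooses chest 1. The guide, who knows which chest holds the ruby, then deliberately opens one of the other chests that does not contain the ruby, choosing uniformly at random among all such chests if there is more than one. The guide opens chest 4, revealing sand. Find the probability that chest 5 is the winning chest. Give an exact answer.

8/21

Condition on the true location of the ruby.
If it is in chest 1 (prior 1/3): the guide has 4 equally likely choices, so probability 1/4; weight (1/3)·(1/4) = 1/12.
If it is in either of chests 2 and 3 (prior 1/18 each): the guide has 3 equally likely choices, so probability 1/3; weight (1/18)·(1/3) = 1/54 each.
If it is in chest 4 (prior 1/3): the guide opened chest 4, so this case is ruled out; weight (1/3)·0 = 0.
If it is in chest 5 (prior 2/9): the guide has 3 equally likely choices, so probability 1/3; weight (2/9)·(1/3) = 2/27.
The weights sum to 7/36.
So P(the ruby in chest 5 | the guide opened chest 4) = (2/27) / (7/36) = 8/21.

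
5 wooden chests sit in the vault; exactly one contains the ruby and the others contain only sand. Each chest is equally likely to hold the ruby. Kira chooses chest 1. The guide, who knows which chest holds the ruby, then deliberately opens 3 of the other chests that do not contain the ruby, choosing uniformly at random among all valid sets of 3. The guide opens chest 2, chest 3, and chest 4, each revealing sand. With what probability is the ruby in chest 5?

Condition on the true location of the ruby.
If it is in chest 1 (prior 1/5): the guide has 4 equally likely choices, so probability 1/4; weight (1/5)·(1/4) = 1/20.
If it is in any of chests 2, 3, and 4 (prior 1/5 each): that chest was opened and seen not to hold the prize — ruled out; weight (1/5)·0 = 0 each.
If it is in chest 5 (prior 1/5): the guide has no choice, probability 1; weight (1/5)·1 = 1/5.
The weights sum to 1/4.
So P(the ruby in chest 5 | the guide opened chest 2, chest 3, and chest 4) = (1/5) / (1/4) = 4/5.

4/5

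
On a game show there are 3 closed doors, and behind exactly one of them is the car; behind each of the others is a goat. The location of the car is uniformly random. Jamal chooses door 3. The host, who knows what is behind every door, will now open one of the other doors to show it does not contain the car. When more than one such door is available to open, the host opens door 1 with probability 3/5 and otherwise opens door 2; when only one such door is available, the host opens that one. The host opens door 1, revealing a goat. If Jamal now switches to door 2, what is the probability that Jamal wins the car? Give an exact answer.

5/8

Condition on the true location of the car.
If it is behind door 1 (prior 1/3): the host opened door 1, so this case is ruled out; weight (1/3)·0 = 0.
If it is behind door 2 (prior 1/3): only door 1 is available, probability 1; weight (1/3)·1 = 1/3.
If it is behind door 3 (prior 1/3): door 1 is available, opened with probability 3/5; weight (1/3)·(3/5) = 1/5.
The weights sum to 8/15.
So P(the car behind door 2 | the host opened door 1) = (1/3) / (8/15) = 5/8.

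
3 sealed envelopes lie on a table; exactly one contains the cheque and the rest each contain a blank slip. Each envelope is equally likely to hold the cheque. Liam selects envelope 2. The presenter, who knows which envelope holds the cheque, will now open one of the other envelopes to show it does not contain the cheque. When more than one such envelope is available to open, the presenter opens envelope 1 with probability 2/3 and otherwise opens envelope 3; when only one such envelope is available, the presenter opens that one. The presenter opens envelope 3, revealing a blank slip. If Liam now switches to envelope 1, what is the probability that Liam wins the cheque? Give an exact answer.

3/4

Apply Bayes' rule, conditioning on where the cheque actually is.
If it is in envelope 1 (prior 1/3): only envelope 3 is available, probability 1; weight (1/3)·1 = 1/3.
If it is in envelope 2 (prior 1/3): envelope 1 is available but not opened, probability 1/3; weight (1/3)·(1/3) = 1/9.
If it is in envelope 3 (prior 1/3): the presenter opened envelope 3, so this case is ruled out; weight (1/3)·0 = 0.
The weights sum to 4/9.
So P(the cheque in envelope 1 | the presenter opened envelope 3) = (1/3) / (4/9) = 3/4.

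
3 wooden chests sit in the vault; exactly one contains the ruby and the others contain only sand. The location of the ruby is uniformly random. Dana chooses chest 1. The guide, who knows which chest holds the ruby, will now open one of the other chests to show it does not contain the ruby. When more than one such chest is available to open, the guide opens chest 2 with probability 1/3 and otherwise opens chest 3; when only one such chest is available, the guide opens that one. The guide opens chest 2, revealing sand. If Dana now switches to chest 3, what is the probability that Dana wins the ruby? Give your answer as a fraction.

Apply Bayes' rule, conditioning on where the ruby actually is.
If it is in chest 1 (prior 1/3): chest 2 is available, opened with probability 1/3; weight (1/3)·(1/3) = 1/9.
If it is in chest 2 (prior 1/3): the guide opened chest 2, so this case is ruled out; weight (1/3)·0 = 0.
If it is in chest 3 (prior 1/3): only chest 2 is available, probability 1; weight (1/3)·1 = 1/3.
The weights sum to 4/9.
So P(the ruby in chest 3 | the guide opened chest 2) = (1/3) / (4/9) = 3/4.

3/4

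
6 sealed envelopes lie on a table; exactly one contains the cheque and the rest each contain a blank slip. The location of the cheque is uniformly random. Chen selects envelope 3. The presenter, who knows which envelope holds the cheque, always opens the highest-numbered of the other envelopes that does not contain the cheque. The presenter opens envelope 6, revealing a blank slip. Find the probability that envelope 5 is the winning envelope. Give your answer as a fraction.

1/5

Apply Bayes' rule, conditioning on where the cheque actually is.
If it is in any of envelopes 1, 2, 3, 4, and 5 (prior 1/6 each): envelope 6 is the highest-numbered option available, probability 1; weight (1/6)·1 = 1/6 each.
If it is in envelope 6 (prior 1/6): the presenter opened envelope 6, so this case is ruled out; weight (1/6)·0 = 0.
The weights sum to 5/6.
So P(the cheque in envelope 5 | the presenter opened envelope 6) = (1/6) / (5/6) = 1/5.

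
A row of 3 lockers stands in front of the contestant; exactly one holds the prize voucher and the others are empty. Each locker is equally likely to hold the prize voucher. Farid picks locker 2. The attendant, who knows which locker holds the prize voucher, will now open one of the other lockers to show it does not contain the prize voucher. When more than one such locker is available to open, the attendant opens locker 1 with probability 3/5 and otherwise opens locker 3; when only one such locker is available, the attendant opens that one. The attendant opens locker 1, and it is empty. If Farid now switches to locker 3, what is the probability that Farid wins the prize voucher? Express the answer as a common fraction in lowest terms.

Condition on the true location of the prize voucher.
If it is in locker 1 (prior 1/3): the attendant opened locker 1, so this case is ruled out; weight (1/3)·0 = 0.
If it is in locker 2 (prior 1/3): locker 1 is available, opened with probability 3/5; weight (1/3)·(3/5) = 1/5.
If it is in locker 3 (prior 1/3): only locker 1 is available, probability 1; weight (1/3)·1 = 1/3.
The weights sum to 8/15.
So P(the prize voucher in locker 3 | the attendant opened locker 1) = (1/3) / (8/15) = 5/8.

5/8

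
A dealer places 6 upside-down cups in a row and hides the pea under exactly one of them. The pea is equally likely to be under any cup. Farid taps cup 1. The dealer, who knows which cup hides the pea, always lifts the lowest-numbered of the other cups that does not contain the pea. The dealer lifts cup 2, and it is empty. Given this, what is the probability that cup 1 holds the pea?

Condition on the true location of the pea.
If it is under any of cups 1, 3, 4, 5, and 6 (prior 1/6 each): cup 2 is the lowest-numbered option available, probability 1; weight (1/6)·1 = 1/6 each.
If it is under cup 2 (prior 1/6): the dealer opened cup 2, so this case is ruled out; weight (1/6)·0 = 0.
The weights sum to 5/6.
So P(the pea under cup 1 | the dealer opened cup 2) = (1/6) / (5/6) = 1/5.

1/5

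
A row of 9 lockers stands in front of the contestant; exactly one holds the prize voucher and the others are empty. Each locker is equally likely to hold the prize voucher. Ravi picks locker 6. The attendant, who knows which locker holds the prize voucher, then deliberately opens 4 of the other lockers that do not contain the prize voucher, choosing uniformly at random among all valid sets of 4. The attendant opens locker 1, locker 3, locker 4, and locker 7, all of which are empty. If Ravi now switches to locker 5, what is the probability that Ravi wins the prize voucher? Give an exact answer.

2/9

Consider each possible location of the prize voucher in turn.
If it is in any of lockers 1, 3, 4, and 7 (prior 1/9 each): that locker was opened and seen not to hold the prize — ruled out; weight (1/9)·0 = 0 each.
If it is in any of lockers 2, 5, 8, and 9 (prior 1/9 each): the attendant has 35 equally likely choices, so probability 1/35; weight (1/9)·(1/35) = 1/315 each.
If it is in locker 6 (prior 1/9): the attendant has 70 equally likely choices, so probability 1/70; weight (1/9)·(1/70) = 1/630.
The weights sum to 1/70.
So P(the prize voucher in locker 5 | the attendant opened locker 1, locker 3, locker 4, and locker 7) = (1/315) / (1/70) = 2/9.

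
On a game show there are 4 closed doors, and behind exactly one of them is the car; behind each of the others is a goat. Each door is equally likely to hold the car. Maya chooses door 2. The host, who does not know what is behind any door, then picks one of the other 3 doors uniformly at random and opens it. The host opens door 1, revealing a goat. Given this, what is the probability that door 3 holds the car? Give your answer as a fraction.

1/3

Apply Bayes' rule, conditioning on where the car actually is.
If it is behind door 1 (prior 1/4): the host opened door 1, so this case is ruled out; weight (1/4)·0 = 0.
If it is behind any of doors 2, 3, and 4 (prior 1/4 each): the host picks door 1 with probability 1/3 regardless, and it is not the prize; weight (1/4)·(1/3) = 1/12 each.
The weights sum to 1/4.
So P(the car behind door 3 | the host opened door 1) = (1/12) / (1/4) = 1/3.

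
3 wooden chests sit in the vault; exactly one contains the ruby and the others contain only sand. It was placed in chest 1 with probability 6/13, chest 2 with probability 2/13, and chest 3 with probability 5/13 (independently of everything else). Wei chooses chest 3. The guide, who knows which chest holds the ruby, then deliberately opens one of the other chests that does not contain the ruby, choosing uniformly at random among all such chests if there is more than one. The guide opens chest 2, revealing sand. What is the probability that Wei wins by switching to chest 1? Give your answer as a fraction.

12/17

Apply Bayes' rule, conditioning on where the ruby actually is.
If it is in chest 1 (prior 6/13): the guide has no choice, probability 1; weight (6/13)·1 = 6/13.
If it is in chest 2 (prior 2/13): the guide opened chest 2, so this case is ruled out; weight (2/13)·0 = 0.
If it is in chest 3 (prior 5/13): the guide has 2 equally likely choices, so probability 1/2; weight (5/13)·(1/2) = 5/26.
The weights sum to 17/26.
So P(the ruby in chest 1 | the guide opened chest 2) = (6/13) / (17/26) = 12/17.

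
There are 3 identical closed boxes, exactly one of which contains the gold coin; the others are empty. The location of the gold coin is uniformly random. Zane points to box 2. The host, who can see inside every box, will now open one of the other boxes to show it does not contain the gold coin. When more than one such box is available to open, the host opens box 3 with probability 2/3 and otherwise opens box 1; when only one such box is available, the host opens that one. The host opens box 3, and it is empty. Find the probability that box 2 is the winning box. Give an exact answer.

2/5

Apply Bayes' rule, conditioning on where the gold coin actually is.
If it is in box 1 (prior 1/3): only box 3 is available, probability 1; weight (1/3)·1 = 1/3.
If it is in box 2 (prior 1/3): box 3 is available, opened with probability 2/3; weight (1/3)·(2/3) = 2/9.
If it is in box 3 (prior 1/3): the host opened box 3, so this case is ruled out; weight (1/3)·0 = 0.
The weights sum to 5/9.
So P(the gold coin in box 2 | the host opened box 3) = (2/9) / (5/9) = 2/5.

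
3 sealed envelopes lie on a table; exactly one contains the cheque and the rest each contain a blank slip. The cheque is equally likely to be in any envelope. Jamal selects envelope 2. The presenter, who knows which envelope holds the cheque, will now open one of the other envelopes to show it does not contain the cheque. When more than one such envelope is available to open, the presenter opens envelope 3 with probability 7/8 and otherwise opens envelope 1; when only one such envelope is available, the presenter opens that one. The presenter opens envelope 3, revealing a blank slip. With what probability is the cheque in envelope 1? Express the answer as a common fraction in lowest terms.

Consider each possible location of the cheque in turn.
If it is in envelope 1 (prior 1/3): only envelope 3 is available, probability 1; weight (1/3)·1 = 1/3.
If it is in envelope 2 (prior 1/3): envelope 3 is available, opened with probability 7/8; weight (1/3)·(7/8) = 7/24.
If it is in envelope 3 (prior 1/3): the presenter opened envelope 3, so this case is ruled out; weight (1/3)·0 = 0.
The weights sum to 5/8.
So P(the cheque in envelope 1 | the presenter opened envelope 3) = (1/3) / (5/8) = 8/15.

8/15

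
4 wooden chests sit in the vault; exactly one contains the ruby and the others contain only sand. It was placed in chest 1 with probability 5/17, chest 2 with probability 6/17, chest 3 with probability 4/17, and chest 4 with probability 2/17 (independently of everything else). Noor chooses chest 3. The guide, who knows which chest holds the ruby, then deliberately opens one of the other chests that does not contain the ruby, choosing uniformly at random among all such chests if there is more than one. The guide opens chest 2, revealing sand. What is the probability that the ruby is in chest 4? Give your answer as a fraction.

6/29

Condition on the true location of the ruby.
If it is in chest 1 (prior 5/17): the guide has 2 equally likely choices, so probability 1/2; weight (5/17)·(1/2) = 5/34.
If it is in chest 2 (prior 6/17): the guide opened chest 2, so this case is ruled out; weight (6/17)·0 = 0.
If it is in chest 3 (prior 4/17): the guide has 3 equally likely choices, so probability 1/3; weight (4/17)·(1/3) = 4/51.
If it is in chest 4 (prior 2/17): the guide has 2 equally likely choices, so probability 1/2; weight (2/17)·(1/2) = 1/17.
The weights sum to 29/102.
So P(the ruby in chest 4 | the guide opened chest 2) = (1/17) / (29/102) = 6/29.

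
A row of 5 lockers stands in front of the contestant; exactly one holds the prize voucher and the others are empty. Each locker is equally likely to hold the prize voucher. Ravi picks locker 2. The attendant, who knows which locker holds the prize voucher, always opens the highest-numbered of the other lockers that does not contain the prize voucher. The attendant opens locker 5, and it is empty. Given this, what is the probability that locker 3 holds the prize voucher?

Condition on the true location of the prize voucher.
If it is in any of lockers 1, 2, 3, and 4 (prior 1/5 each): locker 5 is the highest-numbered option available, probability 1; weight (1/5)·1 = 1/5 each.
If it is in locker 5 (prior 1/5): the attendant opened locker 5, so this case is ruled out; weight (1/5)·0 = 0.
The weights sum to 4/5.
So P(the prize voucher in locker 3 | the attendant opened locker 5) = (1/5) / (4/5) = 1/4.

1/4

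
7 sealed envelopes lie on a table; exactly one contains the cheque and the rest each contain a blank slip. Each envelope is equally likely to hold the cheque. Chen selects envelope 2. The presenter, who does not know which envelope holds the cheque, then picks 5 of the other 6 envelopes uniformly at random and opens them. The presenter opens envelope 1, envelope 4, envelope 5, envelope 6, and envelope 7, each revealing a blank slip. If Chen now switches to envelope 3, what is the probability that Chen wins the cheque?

1/2

Apply Bayes' rule, conditioning on where the cheque actually is.
If it is in any of envelopes 1, 4, 5, 6, and 7 (prior 1/7 each): that envelope was opened and seen not to hold the prize — ruled out; weight (1/7)·0 = 0 each.
If it is in either of envelopes 2 and 3 (prior 1/7 each): the presenter picks exactly this set with probability 1/6 regardless, and none is the prize; weight (1/7)·(1/6) = 1/42 each.
The weights sum to 1/21.
So P(the cheque in envelope 3 | the presenter opened envelope 1, envelope 4, envelope 5, envelope 6, and envelope 7) = (1/42) / (1/21) = 1/2.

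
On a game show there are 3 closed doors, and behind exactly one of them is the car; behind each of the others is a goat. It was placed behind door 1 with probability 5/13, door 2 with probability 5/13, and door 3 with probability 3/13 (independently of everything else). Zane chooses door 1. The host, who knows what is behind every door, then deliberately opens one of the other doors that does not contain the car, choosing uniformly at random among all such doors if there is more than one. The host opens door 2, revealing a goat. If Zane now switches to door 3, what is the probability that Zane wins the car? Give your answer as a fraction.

6/11

Apply Bayes' rule, conditioning on where the car actually is.
If it is behind door 1 (prior 5/13): the host has 2 equally likely choices, so probability 1/2; weight (5/13)·(1/2) = 5/26.
If it is behind door 2 (prior 5/13): the host opened door 2, so this case is ruled out; weight (5/13)·0 = 0.
If it is behind door 3 (prior 3/13): the host has no choice, probability 1; weight (3/13)·1 = 3/13.
The weights sum to 11/26.
So P(the car behind door 3 | the host opened door 2) = (3/13) / (11/26) = 6/11.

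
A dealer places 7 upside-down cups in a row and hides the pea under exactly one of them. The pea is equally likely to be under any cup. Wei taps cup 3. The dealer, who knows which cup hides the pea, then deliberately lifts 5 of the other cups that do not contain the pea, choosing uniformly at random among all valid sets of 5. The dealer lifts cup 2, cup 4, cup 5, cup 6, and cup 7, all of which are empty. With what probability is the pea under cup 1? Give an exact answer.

Apply Bayes' rule, conditioning on where the pea actually is.
If it is under cup 1 (prior 1/7): the dealer has no choice, probability 1; weight (1/7)·1 = 1/7.
If it is under any of cups 2, 4, 5, 6, and 7 (prior 1/7 each): that cup was opened and seen not to hold the prize — ruled out; weight (1/7)·0 = 0 each.
If it is under cup 3 (prior 1/7): the dealer has 6 equally likely choices, so probability 1/6; weight (1/7)·(1/6) = 1/42.
The weights sum to 1/6.
So P(the pea under cup 1 | the dealer opened cup 2, cup 4, cup 5, cup 6, and cup 7) = (1/7) / (1/6) = 6/7.

6/7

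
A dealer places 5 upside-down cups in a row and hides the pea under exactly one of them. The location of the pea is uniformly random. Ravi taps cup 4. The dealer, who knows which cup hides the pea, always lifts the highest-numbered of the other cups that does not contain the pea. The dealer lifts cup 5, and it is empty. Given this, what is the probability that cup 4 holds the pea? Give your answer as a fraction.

1/4

Apply Bayes' rule, conditioning on where the pea actually is.
If it is under any of cups 1, 2, 3, and 4 (prior 1/5 each): cup 5 is the highest-numbered option available, probability 1; weight (1/5)·1 = 1/5 each.
If it is under cup 5 (prior 1/5): the dealer opened cup 5, so this case is ruled out; weight (1/5)·0 = 0.
The weights sum to 4/5.
So P(the pea under cup 4 | the dealer opened cup 5) = (1/5) / (4/5) = 1/4.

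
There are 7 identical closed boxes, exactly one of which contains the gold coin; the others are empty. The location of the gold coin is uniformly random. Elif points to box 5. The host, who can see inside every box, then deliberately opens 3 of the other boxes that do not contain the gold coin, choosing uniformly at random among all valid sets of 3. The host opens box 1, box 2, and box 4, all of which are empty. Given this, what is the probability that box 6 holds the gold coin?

Condition on the true location of the gold coin.
If it is in any of boxes 1, 2, and 4 (prior 1/7 each): that box was opened and seen not to hold the prize — ruled out; weight (1/7)·0 = 0 each.
If it is in any of boxes 3, 6, and 7 (prior 1/7 each): the host has 10 equally likely choices, so probability 1/10; weight (1/7)·(1/10) = 1/70 each.
If it is in box 5 (prior 1/7): the host has 20 equally likely choices, so probability 1/20; weight (1/7)·(1/20) = 1/140.
The weights sum to 1/20.
So P(the gold coin in box 6 | the host opened box 1, box 2, and box 4) = (1/70) / (1/20) = 2/7.

2/7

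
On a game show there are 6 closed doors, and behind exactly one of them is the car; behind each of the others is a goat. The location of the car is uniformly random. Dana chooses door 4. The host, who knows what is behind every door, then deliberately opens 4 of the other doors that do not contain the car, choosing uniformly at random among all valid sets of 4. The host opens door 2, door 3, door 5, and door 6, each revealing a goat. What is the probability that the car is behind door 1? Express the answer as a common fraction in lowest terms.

Apply Bayes' rule, conditioning on where the car actually is.
If it is behind door 1 (prior 1/6): the host has no choice, probability 1; weight (1/6)·1 = 1/6.
If it is behind any of doors 2, 3, 5, and 6 (prior 1/6 each): that door was opened and seen not to hold the prize — ruled out; weight (1/6)·0 = 0 each.
If it is behind door 4 (prior 1/6): the host has 5 equally likely choices, so probability 1/5; weight (1/6)·(1/5) = 1/30.
The weights sum to 1/5.
So P(the car behind door 1 | the host opened door 2, door 3, door 5, and door 6) = (1/6) / (1/5) = 5/6.

5/6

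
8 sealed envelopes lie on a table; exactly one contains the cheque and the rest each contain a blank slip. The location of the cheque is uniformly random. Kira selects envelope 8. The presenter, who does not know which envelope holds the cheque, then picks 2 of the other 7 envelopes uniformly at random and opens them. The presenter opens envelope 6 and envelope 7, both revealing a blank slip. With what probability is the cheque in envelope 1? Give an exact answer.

Condition on the true location of the cheque.
If it is in any of envelopes 1, 2, 3, 4, 5, and 8 (prior 1/8 each): the presenter picks exactly this set with probability 1/21 regardless, and none is the prize; weight (1/8)·(1/21) = 1/168 each.
If it is in either of envelopes 6 and 7 (prior 1/8 each): that envelope was opened and seen not to hold the prize — ruled out; weight (1/8)·0 = 0 each.
The weights sum to 1/28.
So P(the cheque in envelope 1 | the presenter opened envelope 6 and envelope 7) = (1/168) / (1/28) = 1/6.

1/6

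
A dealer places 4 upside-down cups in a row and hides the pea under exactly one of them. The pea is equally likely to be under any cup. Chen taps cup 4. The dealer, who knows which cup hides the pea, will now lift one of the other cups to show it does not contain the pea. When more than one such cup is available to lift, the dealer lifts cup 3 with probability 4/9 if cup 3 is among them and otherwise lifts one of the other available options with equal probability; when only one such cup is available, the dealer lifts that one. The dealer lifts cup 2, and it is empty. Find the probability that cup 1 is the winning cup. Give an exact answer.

5/12

Apply Bayes' rule, conditioning on where the pea actually is.
If it is under cup 1 (prior 1/4): cup 3 is available but not opened, probability 5/9; weight (1/4)·(5/9) = 5/36.
If it is under cup 2 (prior 1/4): the dealer opened cup 2, so this case is ruled out; weight (1/4)·0 = 0.
If it is under cup 3 (prior 1/4): cup 3 holds the prize so is unavailable; the dealer chooses uniformly among the 2 others, probability 1/2; weight (1/4)·(1/2) = 1/8.
If it is under cup 4 (prior 1/4): cup 3 is available but not opened; cup 2 gets probability (1 − 4/9)/2 = 5/18; weight (1/4)·(5/18) = 5/72.
The weights sum to 1/3.
So P(the pea under cup 1 | the dealer opened cup 2) = (5/36) / (1/3) = 5/12.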